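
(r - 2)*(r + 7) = r^2 + 5*r - 14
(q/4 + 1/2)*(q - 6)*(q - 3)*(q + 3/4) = q^4/4 - 25*q^3/16 - 21*q^2/16 + 9*q + 27/4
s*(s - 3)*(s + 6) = s^3 + 3*s^2 - 18*s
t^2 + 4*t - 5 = (t - 1)*(t + 5)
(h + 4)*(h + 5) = h^2 + 9*h + 20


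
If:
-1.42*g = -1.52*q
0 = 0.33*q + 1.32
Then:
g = -4.28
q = -4.00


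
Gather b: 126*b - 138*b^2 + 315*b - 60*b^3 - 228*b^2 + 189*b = -60*b^3 - 366*b^2 + 630*b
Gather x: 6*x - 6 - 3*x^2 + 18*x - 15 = -3*x^2 + 24*x - 21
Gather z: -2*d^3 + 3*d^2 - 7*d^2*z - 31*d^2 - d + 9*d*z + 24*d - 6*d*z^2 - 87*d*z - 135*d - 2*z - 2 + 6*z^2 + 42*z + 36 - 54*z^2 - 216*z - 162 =-2*d^3 - 28*d^2 - 112*d + z^2*(-6*d - 48) + z*(-7*d^2 - 78*d - 176) - 128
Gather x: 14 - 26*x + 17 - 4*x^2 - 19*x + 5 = -4*x^2 - 45*x + 36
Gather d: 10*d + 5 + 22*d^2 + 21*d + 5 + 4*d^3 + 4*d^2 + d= 4*d^3 + 26*d^2 + 32*d + 10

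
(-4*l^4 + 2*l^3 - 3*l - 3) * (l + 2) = -4*l^5 - 6*l^4 + 4*l^3 - 3*l^2 - 9*l - 6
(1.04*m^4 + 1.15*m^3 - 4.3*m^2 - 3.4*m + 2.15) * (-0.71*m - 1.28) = -0.7384*m^5 - 2.1477*m^4 + 1.581*m^3 + 7.918*m^2 + 2.8255*m - 2.752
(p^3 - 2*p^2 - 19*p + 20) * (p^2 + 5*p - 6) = p^5 + 3*p^4 - 35*p^3 - 63*p^2 + 214*p - 120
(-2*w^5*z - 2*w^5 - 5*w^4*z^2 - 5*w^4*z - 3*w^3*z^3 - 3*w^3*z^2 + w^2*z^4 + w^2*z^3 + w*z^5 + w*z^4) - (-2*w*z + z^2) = -2*w^5*z - 2*w^5 - 5*w^4*z^2 - 5*w^4*z - 3*w^3*z^3 - 3*w^3*z^2 + w^2*z^4 + w^2*z^3 + w*z^5 + w*z^4 + 2*w*z - z^2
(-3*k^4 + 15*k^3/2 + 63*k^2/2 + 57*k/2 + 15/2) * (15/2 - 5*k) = 15*k^5 - 60*k^4 - 405*k^3/4 + 375*k^2/4 + 705*k/4 + 225/4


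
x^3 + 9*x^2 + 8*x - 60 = (x - 2)*(x + 5)*(x + 6)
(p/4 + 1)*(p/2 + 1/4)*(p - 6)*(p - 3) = p^4/8 - 9*p^3/16 - 41*p^2/16 + 63*p/8 + 9/2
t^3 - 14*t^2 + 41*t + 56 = (t - 8)*(t - 7)*(t + 1)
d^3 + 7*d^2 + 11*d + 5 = (d + 1)^2*(d + 5)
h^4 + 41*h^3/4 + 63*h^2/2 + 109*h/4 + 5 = (h + 1/4)*(h + 1)*(h + 4)*(h + 5)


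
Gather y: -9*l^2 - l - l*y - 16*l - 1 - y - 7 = -9*l^2 - 17*l + y*(-l - 1) - 8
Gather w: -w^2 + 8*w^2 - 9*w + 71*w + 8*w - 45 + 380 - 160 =7*w^2 + 70*w + 175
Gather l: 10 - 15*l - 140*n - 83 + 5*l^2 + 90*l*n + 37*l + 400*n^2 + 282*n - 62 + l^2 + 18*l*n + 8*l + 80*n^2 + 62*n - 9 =6*l^2 + l*(108*n + 30) + 480*n^2 + 204*n - 144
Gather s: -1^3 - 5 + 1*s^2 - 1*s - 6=s^2 - s - 12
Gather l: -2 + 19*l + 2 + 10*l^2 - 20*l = 10*l^2 - l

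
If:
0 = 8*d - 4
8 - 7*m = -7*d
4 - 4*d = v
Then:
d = 1/2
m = 23/14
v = 2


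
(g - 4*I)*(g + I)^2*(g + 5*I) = g^4 + 3*I*g^3 + 17*g^2 + 39*I*g - 20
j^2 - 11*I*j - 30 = (j - 6*I)*(j - 5*I)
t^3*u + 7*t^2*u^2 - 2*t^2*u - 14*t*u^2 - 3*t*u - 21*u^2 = (t - 3)*(t + 7*u)*(t*u + u)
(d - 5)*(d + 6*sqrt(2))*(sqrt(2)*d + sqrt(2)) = sqrt(2)*d^3 - 4*sqrt(2)*d^2 + 12*d^2 - 48*d - 5*sqrt(2)*d - 60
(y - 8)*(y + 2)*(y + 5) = y^3 - y^2 - 46*y - 80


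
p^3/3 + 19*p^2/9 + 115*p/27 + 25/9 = (p/3 + 1)*(p + 5/3)^2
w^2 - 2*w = w*(w - 2)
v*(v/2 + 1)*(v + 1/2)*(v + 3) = v^4/2 + 11*v^3/4 + 17*v^2/4 + 3*v/2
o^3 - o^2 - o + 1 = (o - 1)^2*(o + 1)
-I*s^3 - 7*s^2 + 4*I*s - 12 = (s - 6*I)*(s - 2*I)*(-I*s + 1)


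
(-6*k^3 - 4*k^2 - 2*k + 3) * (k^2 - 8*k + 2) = -6*k^5 + 44*k^4 + 18*k^3 + 11*k^2 - 28*k + 6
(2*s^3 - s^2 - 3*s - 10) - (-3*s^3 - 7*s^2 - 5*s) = 5*s^3 + 6*s^2 + 2*s - 10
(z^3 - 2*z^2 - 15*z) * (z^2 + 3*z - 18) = z^5 + z^4 - 39*z^3 - 9*z^2 + 270*z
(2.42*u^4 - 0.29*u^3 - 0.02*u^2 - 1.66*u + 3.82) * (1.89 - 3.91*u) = -9.4622*u^5 + 5.7077*u^4 - 0.4699*u^3 + 6.4528*u^2 - 18.0736*u + 7.2198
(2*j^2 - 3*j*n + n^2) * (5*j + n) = 10*j^3 - 13*j^2*n + 2*j*n^2 + n^3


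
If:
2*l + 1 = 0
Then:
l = -1/2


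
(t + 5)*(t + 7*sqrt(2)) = t^2 + 5*t + 7*sqrt(2)*t + 35*sqrt(2)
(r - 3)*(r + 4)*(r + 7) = r^3 + 8*r^2 - 5*r - 84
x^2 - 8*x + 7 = (x - 7)*(x - 1)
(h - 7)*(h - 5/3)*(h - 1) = h^3 - 29*h^2/3 + 61*h/3 - 35/3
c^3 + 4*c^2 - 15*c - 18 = (c - 3)*(c + 1)*(c + 6)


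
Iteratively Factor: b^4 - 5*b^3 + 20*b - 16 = (b + 2)*(b^3 - 7*b^2 + 14*b - 8) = (b - 1)*(b + 2)*(b^2 - 6*b + 8) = (b - 4)*(b - 1)*(b + 2)*(b - 2)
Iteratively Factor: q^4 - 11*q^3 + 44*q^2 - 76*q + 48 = (q - 4)*(q^3 - 7*q^2 + 16*q - 12) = (q - 4)*(q - 2)*(q^2 - 5*q + 6) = (q - 4)*(q - 2)^2*(q - 3)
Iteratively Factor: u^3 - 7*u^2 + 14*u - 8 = (u - 1)*(u^2 - 6*u + 8) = (u - 2)*(u - 1)*(u - 4)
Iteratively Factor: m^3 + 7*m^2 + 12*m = (m)*(m^2 + 7*m + 12) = m*(m + 4)*(m + 3)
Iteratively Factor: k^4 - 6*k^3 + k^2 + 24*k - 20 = (k + 2)*(k^3 - 8*k^2 + 17*k - 10) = (k - 1)*(k + 2)*(k^2 - 7*k + 10) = (k - 2)*(k - 1)*(k + 2)*(k - 5)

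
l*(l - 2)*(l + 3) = l^3 + l^2 - 6*l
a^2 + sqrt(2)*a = a*(a + sqrt(2))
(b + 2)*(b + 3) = b^2 + 5*b + 6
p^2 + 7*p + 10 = (p + 2)*(p + 5)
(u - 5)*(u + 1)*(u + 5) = u^3 + u^2 - 25*u - 25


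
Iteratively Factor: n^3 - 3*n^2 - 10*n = (n + 2)*(n^2 - 5*n) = (n - 5)*(n + 2)*(n)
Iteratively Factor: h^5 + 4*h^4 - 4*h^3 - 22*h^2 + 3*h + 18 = (h + 1)*(h^4 + 3*h^3 - 7*h^2 - 15*h + 18) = (h + 1)*(h + 3)*(h^3 - 7*h + 6) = (h - 2)*(h + 1)*(h + 3)*(h^2 + 2*h - 3) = (h - 2)*(h - 1)*(h + 1)*(h + 3)*(h + 3)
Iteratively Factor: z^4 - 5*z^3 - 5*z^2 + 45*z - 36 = (z - 1)*(z^3 - 4*z^2 - 9*z + 36) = (z - 1)*(z + 3)*(z^2 - 7*z + 12) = (z - 3)*(z - 1)*(z + 3)*(z - 4)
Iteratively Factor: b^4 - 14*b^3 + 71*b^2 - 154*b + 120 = (b - 3)*(b^3 - 11*b^2 + 38*b - 40) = (b - 4)*(b - 3)*(b^2 - 7*b + 10) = (b - 5)*(b - 4)*(b - 3)*(b - 2)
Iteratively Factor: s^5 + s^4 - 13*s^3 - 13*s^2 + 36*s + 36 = (s + 2)*(s^4 - s^3 - 11*s^2 + 9*s + 18) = (s + 1)*(s + 2)*(s^3 - 2*s^2 - 9*s + 18) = (s - 2)*(s + 1)*(s + 2)*(s^2 - 9) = (s - 3)*(s - 2)*(s + 1)*(s + 2)*(s + 3)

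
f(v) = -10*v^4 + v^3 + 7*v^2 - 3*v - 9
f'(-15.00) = 135462.00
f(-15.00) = -508014.00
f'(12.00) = -68523.00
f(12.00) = -204669.00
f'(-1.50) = 117.75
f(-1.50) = -42.75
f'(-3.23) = 1331.01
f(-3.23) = -1048.43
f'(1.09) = -35.98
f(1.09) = -16.77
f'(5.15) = -5314.97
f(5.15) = -6736.63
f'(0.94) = -20.41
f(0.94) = -12.61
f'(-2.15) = 378.30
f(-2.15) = -193.81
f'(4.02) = -2496.83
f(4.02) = -2454.56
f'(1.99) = -278.48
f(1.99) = -136.19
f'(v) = -40*v^3 + 3*v^2 + 14*v - 3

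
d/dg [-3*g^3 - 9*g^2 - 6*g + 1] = -9*g^2 - 18*g - 6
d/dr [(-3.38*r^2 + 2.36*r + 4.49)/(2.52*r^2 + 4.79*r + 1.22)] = (-22.1374*r^2 - 30.8768*r - 18.6279)/(6.3504*r^4 + 24.1416*r^3 + 29.0929*r^2 + 11.6876*r + 1.4884)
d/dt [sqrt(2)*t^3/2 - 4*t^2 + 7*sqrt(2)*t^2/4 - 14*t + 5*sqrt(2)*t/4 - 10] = 3*sqrt(2)*t^2/2 - 8*t + 7*sqrt(2)*t/2 - 14 + 5*sqrt(2)/4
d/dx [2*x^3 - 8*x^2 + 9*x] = 6*x^2 - 16*x + 9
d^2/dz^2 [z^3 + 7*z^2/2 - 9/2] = 6*z + 7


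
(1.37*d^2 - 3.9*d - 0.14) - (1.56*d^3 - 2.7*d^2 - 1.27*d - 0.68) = -1.56*d^3 + 4.07*d^2 - 2.63*d + 0.54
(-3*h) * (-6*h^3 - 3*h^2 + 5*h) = 18*h^4 + 9*h^3 - 15*h^2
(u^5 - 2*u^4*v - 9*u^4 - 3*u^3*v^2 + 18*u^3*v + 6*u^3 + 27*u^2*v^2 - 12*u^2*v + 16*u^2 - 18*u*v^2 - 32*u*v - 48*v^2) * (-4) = -4*u^5 + 8*u^4*v + 36*u^4 + 12*u^3*v^2 - 72*u^3*v - 24*u^3 - 108*u^2*v^2 + 48*u^2*v - 64*u^2 + 72*u*v^2 + 128*u*v + 192*v^2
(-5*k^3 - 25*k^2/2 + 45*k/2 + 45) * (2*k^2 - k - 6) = -10*k^5 - 20*k^4 + 175*k^3/2 + 285*k^2/2 - 180*k - 270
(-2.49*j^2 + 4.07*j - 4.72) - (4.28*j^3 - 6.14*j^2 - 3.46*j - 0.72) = -4.28*j^3 + 3.65*j^2 + 7.53*j - 4.0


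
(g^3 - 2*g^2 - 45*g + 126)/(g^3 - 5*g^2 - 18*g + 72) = (g + 7)/(g + 4)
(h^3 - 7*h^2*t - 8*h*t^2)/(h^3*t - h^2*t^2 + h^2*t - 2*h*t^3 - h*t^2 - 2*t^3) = h*(-h + 8*t)/(t*(-h^2 + 2*h*t - h + 2*t))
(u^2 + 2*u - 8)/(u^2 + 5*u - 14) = (u + 4)/(u + 7)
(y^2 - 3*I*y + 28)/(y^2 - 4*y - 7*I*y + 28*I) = (y + 4*I)/(y - 4)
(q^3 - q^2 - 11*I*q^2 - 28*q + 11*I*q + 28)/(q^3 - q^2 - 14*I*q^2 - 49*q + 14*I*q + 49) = (q - 4*I)/(q - 7*I)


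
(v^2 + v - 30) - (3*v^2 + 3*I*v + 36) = -2*v^2 + v - 3*I*v - 66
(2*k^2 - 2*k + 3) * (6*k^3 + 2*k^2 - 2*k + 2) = 12*k^5 - 8*k^4 + 10*k^3 + 14*k^2 - 10*k + 6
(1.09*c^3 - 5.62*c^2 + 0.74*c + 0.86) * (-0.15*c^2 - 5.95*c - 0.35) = -0.1635*c^5 - 5.6425*c^4 + 32.9465*c^3 - 2.565*c^2 - 5.376*c - 0.301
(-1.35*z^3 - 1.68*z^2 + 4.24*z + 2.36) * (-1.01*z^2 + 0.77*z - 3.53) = 1.3635*z^5 + 0.6573*z^4 - 0.8105*z^3 + 6.8116*z^2 - 13.15*z - 8.3308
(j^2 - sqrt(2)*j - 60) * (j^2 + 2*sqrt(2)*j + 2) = j^4 + sqrt(2)*j^3 - 62*j^2 - 122*sqrt(2)*j - 120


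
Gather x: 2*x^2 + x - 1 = 2*x^2 + x - 1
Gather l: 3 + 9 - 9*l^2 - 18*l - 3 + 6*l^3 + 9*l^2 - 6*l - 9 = 6*l^3 - 24*l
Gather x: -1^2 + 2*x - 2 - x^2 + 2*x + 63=-x^2 + 4*x + 60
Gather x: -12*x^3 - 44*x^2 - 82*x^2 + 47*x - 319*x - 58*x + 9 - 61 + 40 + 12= -12*x^3 - 126*x^2 - 330*x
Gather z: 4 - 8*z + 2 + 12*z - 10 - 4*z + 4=0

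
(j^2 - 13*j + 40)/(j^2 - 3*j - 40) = (j - 5)/(j + 5)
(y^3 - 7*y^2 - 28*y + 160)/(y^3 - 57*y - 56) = (y^2 + y - 20)/(y^2 + 8*y + 7)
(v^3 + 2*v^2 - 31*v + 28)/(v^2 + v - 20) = (v^2 + 6*v - 7)/(v + 5)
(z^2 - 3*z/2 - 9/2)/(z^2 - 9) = (z + 3/2)/(z + 3)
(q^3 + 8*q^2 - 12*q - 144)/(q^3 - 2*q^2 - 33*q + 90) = (q^2 + 2*q - 24)/(q^2 - 8*q + 15)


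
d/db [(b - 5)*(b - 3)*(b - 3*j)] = 3*b^2 - 6*b*j - 16*b + 24*j + 15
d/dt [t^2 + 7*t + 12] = 2*t + 7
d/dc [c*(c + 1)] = 2*c + 1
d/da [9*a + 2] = 9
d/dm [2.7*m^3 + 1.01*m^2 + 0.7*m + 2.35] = 8.1*m^2 + 2.02*m + 0.7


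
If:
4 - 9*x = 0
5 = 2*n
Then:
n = 5/2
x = 4/9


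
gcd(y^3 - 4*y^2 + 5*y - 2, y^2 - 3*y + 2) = y^2 - 3*y + 2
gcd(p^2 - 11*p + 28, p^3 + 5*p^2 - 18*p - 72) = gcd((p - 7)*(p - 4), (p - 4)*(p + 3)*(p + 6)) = p - 4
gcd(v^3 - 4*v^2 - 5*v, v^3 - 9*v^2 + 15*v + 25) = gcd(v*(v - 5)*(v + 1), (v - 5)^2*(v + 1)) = v^2 - 4*v - 5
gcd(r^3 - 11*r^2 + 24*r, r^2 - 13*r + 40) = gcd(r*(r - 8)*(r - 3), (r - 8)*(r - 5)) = r - 8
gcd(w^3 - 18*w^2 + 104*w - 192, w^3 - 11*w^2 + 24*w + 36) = w - 6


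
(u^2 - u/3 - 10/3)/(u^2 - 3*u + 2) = (u + 5/3)/(u - 1)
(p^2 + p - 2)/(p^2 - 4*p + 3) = (p + 2)/(p - 3)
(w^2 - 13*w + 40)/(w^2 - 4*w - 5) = (w - 8)/(w + 1)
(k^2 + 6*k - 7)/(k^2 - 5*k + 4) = (k + 7)/(k - 4)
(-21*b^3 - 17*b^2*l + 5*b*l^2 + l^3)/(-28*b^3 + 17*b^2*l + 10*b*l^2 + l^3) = (3*b^2 + 2*b*l - l^2)/(4*b^2 - 3*b*l - l^2)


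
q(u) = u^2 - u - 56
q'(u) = 2*u - 1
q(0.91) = -56.08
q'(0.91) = 0.82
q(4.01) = -43.93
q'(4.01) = 7.02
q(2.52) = -52.17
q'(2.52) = 4.04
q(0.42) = -56.24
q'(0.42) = -0.16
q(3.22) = -48.85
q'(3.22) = 5.44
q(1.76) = -54.66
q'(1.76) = 2.52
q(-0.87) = -54.37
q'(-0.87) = -2.74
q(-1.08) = -53.75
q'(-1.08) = -3.16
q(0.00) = -56.00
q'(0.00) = -1.00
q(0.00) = -56.00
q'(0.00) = -1.00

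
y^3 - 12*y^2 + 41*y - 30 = (y - 6)*(y - 5)*(y - 1)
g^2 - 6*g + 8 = (g - 4)*(g - 2)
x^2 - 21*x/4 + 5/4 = (x - 5)*(x - 1/4)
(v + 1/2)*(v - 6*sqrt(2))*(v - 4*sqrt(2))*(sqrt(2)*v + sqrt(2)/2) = sqrt(2)*v^4 - 20*v^3 + sqrt(2)*v^3 - 20*v^2 + 193*sqrt(2)*v^2/4 - 5*v + 48*sqrt(2)*v + 12*sqrt(2)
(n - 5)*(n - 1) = n^2 - 6*n + 5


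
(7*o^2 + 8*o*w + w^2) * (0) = 0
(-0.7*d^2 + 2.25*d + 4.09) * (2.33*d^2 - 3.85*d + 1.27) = -1.631*d^4 + 7.9375*d^3 - 0.0217999999999995*d^2 - 12.889*d + 5.1943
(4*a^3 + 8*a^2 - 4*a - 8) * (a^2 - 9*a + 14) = 4*a^5 - 28*a^4 - 20*a^3 + 140*a^2 + 16*a - 112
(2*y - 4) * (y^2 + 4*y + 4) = 2*y^3 + 4*y^2 - 8*y - 16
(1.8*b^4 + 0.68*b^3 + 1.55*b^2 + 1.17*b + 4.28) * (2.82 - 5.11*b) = -9.198*b^5 + 1.6012*b^4 - 6.0029*b^3 - 1.6077*b^2 - 18.5714*b + 12.0696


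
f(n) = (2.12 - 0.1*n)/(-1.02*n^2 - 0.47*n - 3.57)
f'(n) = (2.12 - 0.1*n)*(2.04*n + 0.47)/(-1.02*n^2 - 0.47*n - 3.57)^2 - 0.1/(-1.02*n^2 - 0.47*n - 3.57)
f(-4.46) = -0.12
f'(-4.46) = -0.04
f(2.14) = -0.21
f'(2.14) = 0.12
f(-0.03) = -0.60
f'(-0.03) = 0.10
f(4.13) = -0.07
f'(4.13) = 0.03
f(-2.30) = -0.30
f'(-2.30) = -0.15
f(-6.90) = -0.06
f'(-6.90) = -0.01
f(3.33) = -0.11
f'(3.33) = 0.05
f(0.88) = -0.43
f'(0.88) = 0.22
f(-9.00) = -0.04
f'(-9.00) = -0.01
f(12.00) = -0.01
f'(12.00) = 0.00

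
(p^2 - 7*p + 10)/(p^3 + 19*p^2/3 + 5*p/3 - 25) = 3*(p^2 - 7*p + 10)/(3*p^3 + 19*p^2 + 5*p - 75)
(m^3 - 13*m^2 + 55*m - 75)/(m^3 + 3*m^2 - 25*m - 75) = (m^2 - 8*m + 15)/(m^2 + 8*m + 15)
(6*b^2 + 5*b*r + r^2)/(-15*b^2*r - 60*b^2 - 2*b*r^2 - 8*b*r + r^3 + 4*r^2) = (2*b + r)/(-5*b*r - 20*b + r^2 + 4*r)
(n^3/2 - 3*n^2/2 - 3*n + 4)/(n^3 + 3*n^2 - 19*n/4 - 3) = 2*(n^3 - 3*n^2 - 6*n + 8)/(4*n^3 + 12*n^2 - 19*n - 12)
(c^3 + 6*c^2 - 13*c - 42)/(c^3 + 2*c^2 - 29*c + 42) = (c + 2)/(c - 2)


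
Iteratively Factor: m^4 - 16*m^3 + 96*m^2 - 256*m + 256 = (m - 4)*(m^3 - 12*m^2 + 48*m - 64) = (m - 4)^2*(m^2 - 8*m + 16) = (m - 4)^3*(m - 4)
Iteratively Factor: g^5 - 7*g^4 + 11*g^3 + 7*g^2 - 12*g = (g - 1)*(g^4 - 6*g^3 + 5*g^2 + 12*g) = (g - 4)*(g - 1)*(g^3 - 2*g^2 - 3*g) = (g - 4)*(g - 3)*(g - 1)*(g^2 + g) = (g - 4)*(g - 3)*(g - 1)*(g + 1)*(g)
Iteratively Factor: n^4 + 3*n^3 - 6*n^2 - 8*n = (n + 4)*(n^3 - n^2 - 2*n) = (n - 2)*(n + 4)*(n^2 + n) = n*(n - 2)*(n + 4)*(n + 1)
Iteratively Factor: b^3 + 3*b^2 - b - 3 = (b - 1)*(b^2 + 4*b + 3) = (b - 1)*(b + 3)*(b + 1)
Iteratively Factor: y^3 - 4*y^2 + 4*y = (y - 2)*(y^2 - 2*y) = y*(y - 2)*(y - 2)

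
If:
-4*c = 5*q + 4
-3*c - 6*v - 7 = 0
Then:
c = -2*v - 7/3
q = 8*v/5 + 16/15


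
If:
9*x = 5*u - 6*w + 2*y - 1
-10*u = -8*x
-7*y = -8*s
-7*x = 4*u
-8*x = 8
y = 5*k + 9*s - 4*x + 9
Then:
No Solution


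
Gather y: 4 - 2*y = 4 - 2*y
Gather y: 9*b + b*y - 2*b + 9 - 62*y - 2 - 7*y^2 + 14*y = 7*b - 7*y^2 + y*(b - 48) + 7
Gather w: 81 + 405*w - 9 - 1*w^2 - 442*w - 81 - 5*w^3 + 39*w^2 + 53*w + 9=-5*w^3 + 38*w^2 + 16*w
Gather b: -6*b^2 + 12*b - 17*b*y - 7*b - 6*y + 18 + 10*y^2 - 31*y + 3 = -6*b^2 + b*(5 - 17*y) + 10*y^2 - 37*y + 21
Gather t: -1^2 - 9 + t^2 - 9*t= t^2 - 9*t - 10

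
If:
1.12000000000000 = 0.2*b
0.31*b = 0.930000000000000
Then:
No Solution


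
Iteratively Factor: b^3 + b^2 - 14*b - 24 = (b + 3)*(b^2 - 2*b - 8) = (b + 2)*(b + 3)*(b - 4)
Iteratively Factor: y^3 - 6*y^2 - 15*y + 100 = (y + 4)*(y^2 - 10*y + 25) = (y - 5)*(y + 4)*(y - 5)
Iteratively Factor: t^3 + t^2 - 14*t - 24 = (t + 3)*(t^2 - 2*t - 8) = (t + 2)*(t + 3)*(t - 4)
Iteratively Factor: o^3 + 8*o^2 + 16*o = (o)*(o^2 + 8*o + 16) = o*(o + 4)*(o + 4)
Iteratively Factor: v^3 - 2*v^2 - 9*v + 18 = (v - 2)*(v^2 - 9) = (v - 3)*(v - 2)*(v + 3)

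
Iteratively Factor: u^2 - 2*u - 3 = (u + 1)*(u - 3)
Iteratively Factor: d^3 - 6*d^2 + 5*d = (d - 5)*(d^2 - d) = d*(d - 5)*(d - 1)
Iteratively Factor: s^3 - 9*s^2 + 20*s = (s - 5)*(s^2 - 4*s) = s*(s - 5)*(s - 4)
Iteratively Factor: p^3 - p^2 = (p - 1)*(p^2) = p*(p - 1)*(p)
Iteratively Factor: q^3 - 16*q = (q)*(q^2 - 16) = q*(q - 4)*(q + 4)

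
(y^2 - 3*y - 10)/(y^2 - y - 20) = (y + 2)/(y + 4)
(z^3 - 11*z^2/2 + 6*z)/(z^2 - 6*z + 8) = z*(2*z - 3)/(2*(z - 2))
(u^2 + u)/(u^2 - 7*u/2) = 2*(u + 1)/(2*u - 7)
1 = 1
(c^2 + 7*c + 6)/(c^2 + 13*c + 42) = (c + 1)/(c + 7)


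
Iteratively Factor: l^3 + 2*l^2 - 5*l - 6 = (l + 3)*(l^2 - l - 2) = (l - 2)*(l + 3)*(l + 1)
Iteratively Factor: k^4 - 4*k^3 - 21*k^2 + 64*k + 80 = (k - 5)*(k^3 + k^2 - 16*k - 16) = (k - 5)*(k + 1)*(k^2 - 16) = (k - 5)*(k - 4)*(k + 1)*(k + 4)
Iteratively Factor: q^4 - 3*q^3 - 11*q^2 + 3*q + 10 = (q - 5)*(q^3 + 2*q^2 - q - 2) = (q - 5)*(q + 2)*(q^2 - 1) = (q - 5)*(q - 1)*(q + 2)*(q + 1)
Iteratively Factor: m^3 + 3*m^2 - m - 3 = (m + 3)*(m^2 - 1) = (m + 1)*(m + 3)*(m - 1)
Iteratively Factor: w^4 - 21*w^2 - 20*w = (w)*(w^3 - 21*w - 20) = w*(w + 1)*(w^2 - w - 20) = w*(w - 5)*(w + 1)*(w + 4)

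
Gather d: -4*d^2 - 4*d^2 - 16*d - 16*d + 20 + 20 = -8*d^2 - 32*d + 40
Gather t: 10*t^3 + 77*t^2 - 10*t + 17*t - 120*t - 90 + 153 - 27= 10*t^3 + 77*t^2 - 113*t + 36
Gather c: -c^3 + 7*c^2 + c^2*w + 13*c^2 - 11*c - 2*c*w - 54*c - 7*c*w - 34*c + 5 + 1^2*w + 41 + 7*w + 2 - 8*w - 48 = -c^3 + c^2*(w + 20) + c*(-9*w - 99)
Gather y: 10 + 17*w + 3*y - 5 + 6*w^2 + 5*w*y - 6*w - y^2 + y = 6*w^2 + 11*w - y^2 + y*(5*w + 4) + 5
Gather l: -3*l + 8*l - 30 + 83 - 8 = 5*l + 45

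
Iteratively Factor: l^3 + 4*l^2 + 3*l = (l)*(l^2 + 4*l + 3) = l*(l + 1)*(l + 3)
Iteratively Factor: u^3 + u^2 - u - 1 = (u + 1)*(u^2 - 1) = (u - 1)*(u + 1)*(u + 1)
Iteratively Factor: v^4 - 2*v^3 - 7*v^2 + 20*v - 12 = (v + 3)*(v^3 - 5*v^2 + 8*v - 4) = (v - 2)*(v + 3)*(v^2 - 3*v + 2) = (v - 2)*(v - 1)*(v + 3)*(v - 2)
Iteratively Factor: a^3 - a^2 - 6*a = (a)*(a^2 - a - 6) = a*(a + 2)*(a - 3)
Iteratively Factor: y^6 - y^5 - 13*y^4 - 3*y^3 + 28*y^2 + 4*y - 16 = (y - 1)*(y^5 - 13*y^3 - 16*y^2 + 12*y + 16) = (y - 1)*(y + 1)*(y^4 - y^3 - 12*y^2 - 4*y + 16) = (y - 1)*(y + 1)*(y + 2)*(y^3 - 3*y^2 - 6*y + 8) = (y - 4)*(y - 1)*(y + 1)*(y + 2)*(y^2 + y - 2) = (y - 4)*(y - 1)*(y + 1)*(y + 2)^2*(y - 1)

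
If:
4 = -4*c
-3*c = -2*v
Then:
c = -1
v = -3/2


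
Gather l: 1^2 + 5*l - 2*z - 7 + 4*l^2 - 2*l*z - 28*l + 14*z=4*l^2 + l*(-2*z - 23) + 12*z - 6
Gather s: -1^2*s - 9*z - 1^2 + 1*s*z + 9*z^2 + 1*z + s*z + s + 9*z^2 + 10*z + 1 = 2*s*z + 18*z^2 + 2*z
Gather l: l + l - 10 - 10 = 2*l - 20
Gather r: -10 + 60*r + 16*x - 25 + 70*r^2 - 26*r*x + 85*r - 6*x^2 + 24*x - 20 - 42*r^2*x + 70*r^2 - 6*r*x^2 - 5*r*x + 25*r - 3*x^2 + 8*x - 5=r^2*(140 - 42*x) + r*(-6*x^2 - 31*x + 170) - 9*x^2 + 48*x - 60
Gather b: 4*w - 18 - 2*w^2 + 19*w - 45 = -2*w^2 + 23*w - 63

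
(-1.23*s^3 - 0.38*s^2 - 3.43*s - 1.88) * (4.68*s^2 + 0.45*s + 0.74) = -5.7564*s^5 - 2.3319*s^4 - 17.1336*s^3 - 10.6231*s^2 - 3.3842*s - 1.3912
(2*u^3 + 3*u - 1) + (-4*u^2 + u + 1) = 2*u^3 - 4*u^2 + 4*u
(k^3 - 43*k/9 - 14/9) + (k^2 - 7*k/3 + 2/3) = k^3 + k^2 - 64*k/9 - 8/9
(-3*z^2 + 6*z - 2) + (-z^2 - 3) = -4*z^2 + 6*z - 5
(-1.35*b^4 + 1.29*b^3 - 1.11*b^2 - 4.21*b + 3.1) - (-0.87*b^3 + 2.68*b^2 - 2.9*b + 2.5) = -1.35*b^4 + 2.16*b^3 - 3.79*b^2 - 1.31*b + 0.6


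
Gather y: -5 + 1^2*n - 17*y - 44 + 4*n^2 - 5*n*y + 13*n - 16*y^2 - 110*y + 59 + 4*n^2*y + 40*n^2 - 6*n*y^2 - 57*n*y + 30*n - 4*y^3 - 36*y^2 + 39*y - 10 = 44*n^2 + 44*n - 4*y^3 + y^2*(-6*n - 52) + y*(4*n^2 - 62*n - 88)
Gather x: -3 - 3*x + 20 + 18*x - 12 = 15*x + 5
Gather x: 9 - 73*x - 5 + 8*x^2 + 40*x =8*x^2 - 33*x + 4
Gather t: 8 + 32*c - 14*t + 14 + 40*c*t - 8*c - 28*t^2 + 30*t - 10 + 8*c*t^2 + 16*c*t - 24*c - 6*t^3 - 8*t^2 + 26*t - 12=-6*t^3 + t^2*(8*c - 36) + t*(56*c + 42)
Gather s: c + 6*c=7*c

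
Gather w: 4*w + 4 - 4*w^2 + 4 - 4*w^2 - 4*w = 8 - 8*w^2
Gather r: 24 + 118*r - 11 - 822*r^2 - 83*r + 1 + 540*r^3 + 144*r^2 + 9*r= 540*r^3 - 678*r^2 + 44*r + 14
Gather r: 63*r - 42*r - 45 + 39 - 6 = 21*r - 12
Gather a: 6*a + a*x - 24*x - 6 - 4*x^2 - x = a*(x + 6) - 4*x^2 - 25*x - 6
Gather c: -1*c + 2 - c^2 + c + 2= 4 - c^2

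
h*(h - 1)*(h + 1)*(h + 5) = h^4 + 5*h^3 - h^2 - 5*h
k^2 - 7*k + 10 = (k - 5)*(k - 2)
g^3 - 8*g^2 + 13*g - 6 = (g - 6)*(g - 1)^2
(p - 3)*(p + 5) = p^2 + 2*p - 15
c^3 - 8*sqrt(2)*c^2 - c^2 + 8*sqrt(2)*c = c*(c - 1)*(c - 8*sqrt(2))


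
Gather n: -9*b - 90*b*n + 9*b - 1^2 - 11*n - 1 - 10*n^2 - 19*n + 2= -10*n^2 + n*(-90*b - 30)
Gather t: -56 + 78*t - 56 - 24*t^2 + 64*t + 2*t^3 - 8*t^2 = 2*t^3 - 32*t^2 + 142*t - 112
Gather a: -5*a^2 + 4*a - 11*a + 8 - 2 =-5*a^2 - 7*a + 6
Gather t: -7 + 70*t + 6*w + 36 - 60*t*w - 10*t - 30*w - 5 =t*(60 - 60*w) - 24*w + 24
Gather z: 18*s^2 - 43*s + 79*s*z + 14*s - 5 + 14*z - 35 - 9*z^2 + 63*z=18*s^2 - 29*s - 9*z^2 + z*(79*s + 77) - 40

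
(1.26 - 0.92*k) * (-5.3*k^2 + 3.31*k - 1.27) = 4.876*k^3 - 9.7232*k^2 + 5.339*k - 1.6002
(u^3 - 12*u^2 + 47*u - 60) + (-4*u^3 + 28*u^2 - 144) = -3*u^3 + 16*u^2 + 47*u - 204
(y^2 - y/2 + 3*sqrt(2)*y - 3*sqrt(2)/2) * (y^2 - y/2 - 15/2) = y^4 - y^3 + 3*sqrt(2)*y^3 - 29*y^2/4 - 3*sqrt(2)*y^2 - 87*sqrt(2)*y/4 + 15*y/4 + 45*sqrt(2)/4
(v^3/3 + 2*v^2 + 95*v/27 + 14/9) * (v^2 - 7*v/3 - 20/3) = v^5/3 + 11*v^4/9 - 91*v^3/27 - 1619*v^2/81 - 2194*v/81 - 280/27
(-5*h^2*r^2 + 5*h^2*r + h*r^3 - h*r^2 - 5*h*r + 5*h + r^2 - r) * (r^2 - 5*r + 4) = -5*h^2*r^4 + 30*h^2*r^3 - 45*h^2*r^2 + 20*h^2*r + h*r^5 - 6*h*r^4 + 4*h*r^3 + 26*h*r^2 - 45*h*r + 20*h + r^4 - 6*r^3 + 9*r^2 - 4*r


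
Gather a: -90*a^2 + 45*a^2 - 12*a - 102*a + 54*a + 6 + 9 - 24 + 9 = -45*a^2 - 60*a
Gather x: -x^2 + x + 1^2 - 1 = -x^2 + x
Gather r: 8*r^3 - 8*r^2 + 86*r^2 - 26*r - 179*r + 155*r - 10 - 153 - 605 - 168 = 8*r^3 + 78*r^2 - 50*r - 936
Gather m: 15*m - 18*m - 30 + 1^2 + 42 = 13 - 3*m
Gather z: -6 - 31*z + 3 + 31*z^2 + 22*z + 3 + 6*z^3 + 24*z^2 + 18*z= 6*z^3 + 55*z^2 + 9*z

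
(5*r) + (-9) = 5*r - 9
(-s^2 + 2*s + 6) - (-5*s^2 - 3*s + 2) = 4*s^2 + 5*s + 4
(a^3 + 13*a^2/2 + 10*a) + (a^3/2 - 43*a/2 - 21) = 3*a^3/2 + 13*a^2/2 - 23*a/2 - 21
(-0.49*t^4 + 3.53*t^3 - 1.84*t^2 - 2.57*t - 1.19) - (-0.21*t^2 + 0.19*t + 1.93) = -0.49*t^4 + 3.53*t^3 - 1.63*t^2 - 2.76*t - 3.12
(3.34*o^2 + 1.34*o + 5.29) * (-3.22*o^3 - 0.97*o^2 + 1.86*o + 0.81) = -10.7548*o^5 - 7.5546*o^4 - 12.1212*o^3 + 0.0665000000000009*o^2 + 10.9248*o + 4.2849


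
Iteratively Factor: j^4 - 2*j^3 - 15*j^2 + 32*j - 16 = (j + 4)*(j^3 - 6*j^2 + 9*j - 4) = (j - 1)*(j + 4)*(j^2 - 5*j + 4) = (j - 1)^2*(j + 4)*(j - 4)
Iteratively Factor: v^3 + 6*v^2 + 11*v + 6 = (v + 3)*(v^2 + 3*v + 2) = (v + 1)*(v + 3)*(v + 2)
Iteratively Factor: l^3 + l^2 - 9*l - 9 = (l + 3)*(l^2 - 2*l - 3) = (l - 3)*(l + 3)*(l + 1)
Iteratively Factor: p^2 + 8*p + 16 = (p + 4)*(p + 4)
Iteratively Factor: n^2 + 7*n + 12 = (n + 4)*(n + 3)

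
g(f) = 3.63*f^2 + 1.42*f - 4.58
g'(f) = 7.26*f + 1.42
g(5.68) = 120.60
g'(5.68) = 42.66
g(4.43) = 72.95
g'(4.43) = 33.58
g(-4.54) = 63.79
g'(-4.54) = -31.54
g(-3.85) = 43.76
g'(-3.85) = -26.53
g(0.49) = -3.01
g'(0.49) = 4.98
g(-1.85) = 5.22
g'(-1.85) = -12.01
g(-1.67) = 3.17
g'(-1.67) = -10.70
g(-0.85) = -3.16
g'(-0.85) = -4.75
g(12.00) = 535.18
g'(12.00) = 88.54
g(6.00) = 134.62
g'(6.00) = 44.98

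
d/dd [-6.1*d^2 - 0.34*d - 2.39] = -12.2*d - 0.34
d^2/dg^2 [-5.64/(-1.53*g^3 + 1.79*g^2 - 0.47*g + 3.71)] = ((20.1912 - 51.7752*g)*(1.53*g^3 - 1.79*g^2 + 0.47*g - 3.71) + 5.64*(4.59*g^2 - 3.58*g + 0.47)*(9.18*g^2 - 7.16*g + 0.94))/(1.53*g^3 - 1.79*g^2 + 0.47*g - 3.71)^3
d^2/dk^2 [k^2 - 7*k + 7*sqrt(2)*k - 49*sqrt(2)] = 2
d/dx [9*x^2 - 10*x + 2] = 18*x - 10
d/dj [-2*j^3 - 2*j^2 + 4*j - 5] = -6*j^2 - 4*j + 4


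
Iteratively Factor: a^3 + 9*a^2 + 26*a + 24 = (a + 4)*(a^2 + 5*a + 6) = (a + 2)*(a + 4)*(a + 3)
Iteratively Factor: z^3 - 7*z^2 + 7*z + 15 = (z - 5)*(z^2 - 2*z - 3) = (z - 5)*(z - 3)*(z + 1)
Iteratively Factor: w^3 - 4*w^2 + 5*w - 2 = (w - 1)*(w^2 - 3*w + 2) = (w - 1)^2*(w - 2)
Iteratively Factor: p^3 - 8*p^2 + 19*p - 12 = (p - 4)*(p^2 - 4*p + 3) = (p - 4)*(p - 1)*(p - 3)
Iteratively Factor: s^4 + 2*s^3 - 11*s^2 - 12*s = (s)*(s^3 + 2*s^2 - 11*s - 12) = s*(s + 4)*(s^2 - 2*s - 3) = s*(s + 1)*(s + 4)*(s - 3)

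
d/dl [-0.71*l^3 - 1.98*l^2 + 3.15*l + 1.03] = -2.13*l^2 - 3.96*l + 3.15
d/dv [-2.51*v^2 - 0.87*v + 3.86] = -5.02*v - 0.87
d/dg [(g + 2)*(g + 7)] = 2*g + 9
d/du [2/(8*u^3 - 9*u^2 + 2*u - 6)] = 4*(-12*u^2 + 9*u - 1)/(8*u^3 - 9*u^2 + 2*u - 6)^2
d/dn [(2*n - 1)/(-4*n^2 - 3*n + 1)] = (8*n^2 - 8*n - 1)/(16*n^4 + 24*n^3 + n^2 - 6*n + 1)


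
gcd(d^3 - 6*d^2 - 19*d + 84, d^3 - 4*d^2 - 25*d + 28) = d^2 - 3*d - 28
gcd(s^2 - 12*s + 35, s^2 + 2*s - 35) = s - 5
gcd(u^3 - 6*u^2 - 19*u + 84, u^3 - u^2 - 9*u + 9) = u - 3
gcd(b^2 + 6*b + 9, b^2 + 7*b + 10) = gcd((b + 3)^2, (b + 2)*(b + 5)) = 1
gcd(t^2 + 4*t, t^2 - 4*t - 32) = t + 4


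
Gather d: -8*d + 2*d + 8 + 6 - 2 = 12 - 6*d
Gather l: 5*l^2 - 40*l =5*l^2 - 40*l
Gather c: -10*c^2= -10*c^2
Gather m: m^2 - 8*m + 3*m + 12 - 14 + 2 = m^2 - 5*m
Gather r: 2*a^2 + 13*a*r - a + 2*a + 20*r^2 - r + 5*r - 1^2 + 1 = 2*a^2 + a + 20*r^2 + r*(13*a + 4)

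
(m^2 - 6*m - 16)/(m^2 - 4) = (m - 8)/(m - 2)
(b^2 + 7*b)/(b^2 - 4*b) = (b + 7)/(b - 4)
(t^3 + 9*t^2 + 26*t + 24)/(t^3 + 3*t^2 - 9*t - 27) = (t^2 + 6*t + 8)/(t^2 - 9)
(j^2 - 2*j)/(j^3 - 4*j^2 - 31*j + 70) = j/(j^2 - 2*j - 35)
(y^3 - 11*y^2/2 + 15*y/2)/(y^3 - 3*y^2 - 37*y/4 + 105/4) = 2*y*(y - 3)/(2*y^2 - y - 21)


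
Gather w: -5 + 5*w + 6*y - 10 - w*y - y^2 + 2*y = w*(5 - y) - y^2 + 8*y - 15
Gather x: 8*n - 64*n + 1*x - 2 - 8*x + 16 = -56*n - 7*x + 14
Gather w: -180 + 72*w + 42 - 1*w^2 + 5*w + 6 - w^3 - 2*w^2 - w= -w^3 - 3*w^2 + 76*w - 132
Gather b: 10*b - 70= 10*b - 70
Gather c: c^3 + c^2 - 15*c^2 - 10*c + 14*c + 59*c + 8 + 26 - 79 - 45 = c^3 - 14*c^2 + 63*c - 90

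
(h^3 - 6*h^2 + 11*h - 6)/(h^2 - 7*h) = (h^3 - 6*h^2 + 11*h - 6)/(h*(h - 7))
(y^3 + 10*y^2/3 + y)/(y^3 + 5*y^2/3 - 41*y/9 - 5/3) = 3*y/(3*y - 5)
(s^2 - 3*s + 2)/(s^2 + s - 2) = (s - 2)/(s + 2)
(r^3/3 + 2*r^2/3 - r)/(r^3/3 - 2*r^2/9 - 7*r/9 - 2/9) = 3*r*(-r^2 - 2*r + 3)/(-3*r^3 + 2*r^2 + 7*r + 2)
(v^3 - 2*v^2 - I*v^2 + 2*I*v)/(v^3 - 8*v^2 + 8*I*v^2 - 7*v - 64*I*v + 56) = v*(v^2 - v*(2 + I) + 2*I)/(v^3 + 8*v^2*(-1 + I) - v*(7 + 64*I) + 56)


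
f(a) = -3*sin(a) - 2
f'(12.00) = -2.53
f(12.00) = -0.39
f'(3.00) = 2.97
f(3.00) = -2.42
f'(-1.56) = -0.03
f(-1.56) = 1.00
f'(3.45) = 2.86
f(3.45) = -1.09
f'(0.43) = -2.73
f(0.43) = -3.25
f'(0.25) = -2.91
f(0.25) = -2.74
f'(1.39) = -0.54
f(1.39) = -4.95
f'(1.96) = 1.14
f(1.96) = -4.78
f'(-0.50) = -2.63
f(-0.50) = -0.56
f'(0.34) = -2.83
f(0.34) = -3.00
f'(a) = -3*cos(a)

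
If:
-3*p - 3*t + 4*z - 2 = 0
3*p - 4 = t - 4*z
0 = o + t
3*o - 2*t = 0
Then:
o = 0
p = 1/3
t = 0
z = 3/4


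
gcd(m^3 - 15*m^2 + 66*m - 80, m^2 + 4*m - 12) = m - 2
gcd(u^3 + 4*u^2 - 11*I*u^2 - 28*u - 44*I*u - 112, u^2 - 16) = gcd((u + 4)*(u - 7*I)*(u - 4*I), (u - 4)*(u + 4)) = u + 4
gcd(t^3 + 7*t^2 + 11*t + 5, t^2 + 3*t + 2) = t + 1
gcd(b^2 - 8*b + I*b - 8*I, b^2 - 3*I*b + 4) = b + I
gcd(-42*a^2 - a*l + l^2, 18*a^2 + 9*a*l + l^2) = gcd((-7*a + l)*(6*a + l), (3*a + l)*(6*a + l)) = 6*a + l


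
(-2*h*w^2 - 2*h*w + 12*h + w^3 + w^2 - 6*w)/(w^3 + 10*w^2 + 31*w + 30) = (-2*h*w + 4*h + w^2 - 2*w)/(w^2 + 7*w + 10)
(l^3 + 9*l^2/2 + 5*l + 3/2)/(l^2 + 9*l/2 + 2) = (l^2 + 4*l + 3)/(l + 4)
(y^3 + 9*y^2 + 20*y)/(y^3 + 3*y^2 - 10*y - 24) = y*(y + 5)/(y^2 - y - 6)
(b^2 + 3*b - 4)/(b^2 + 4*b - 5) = (b + 4)/(b + 5)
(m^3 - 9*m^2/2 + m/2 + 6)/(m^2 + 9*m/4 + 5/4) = 2*(2*m^2 - 11*m + 12)/(4*m + 5)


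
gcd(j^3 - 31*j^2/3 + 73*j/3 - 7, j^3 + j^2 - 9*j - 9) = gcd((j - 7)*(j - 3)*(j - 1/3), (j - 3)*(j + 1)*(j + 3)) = j - 3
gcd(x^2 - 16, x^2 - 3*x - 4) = x - 4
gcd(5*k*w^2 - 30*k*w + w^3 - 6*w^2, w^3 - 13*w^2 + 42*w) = w^2 - 6*w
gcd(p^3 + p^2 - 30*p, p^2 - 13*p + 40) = p - 5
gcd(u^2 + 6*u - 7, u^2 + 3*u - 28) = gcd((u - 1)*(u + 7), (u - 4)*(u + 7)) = u + 7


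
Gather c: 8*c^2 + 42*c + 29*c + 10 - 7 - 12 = 8*c^2 + 71*c - 9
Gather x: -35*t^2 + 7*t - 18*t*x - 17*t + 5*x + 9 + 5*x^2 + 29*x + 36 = -35*t^2 - 10*t + 5*x^2 + x*(34 - 18*t) + 45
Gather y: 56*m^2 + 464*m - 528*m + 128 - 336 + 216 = 56*m^2 - 64*m + 8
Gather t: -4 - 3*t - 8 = -3*t - 12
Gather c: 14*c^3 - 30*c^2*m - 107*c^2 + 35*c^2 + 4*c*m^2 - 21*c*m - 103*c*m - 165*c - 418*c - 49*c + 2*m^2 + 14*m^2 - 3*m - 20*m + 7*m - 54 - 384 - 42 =14*c^3 + c^2*(-30*m - 72) + c*(4*m^2 - 124*m - 632) + 16*m^2 - 16*m - 480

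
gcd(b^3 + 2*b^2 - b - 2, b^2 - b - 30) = 1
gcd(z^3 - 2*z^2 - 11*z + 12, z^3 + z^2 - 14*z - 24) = z^2 - z - 12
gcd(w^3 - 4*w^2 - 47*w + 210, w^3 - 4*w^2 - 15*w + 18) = w - 6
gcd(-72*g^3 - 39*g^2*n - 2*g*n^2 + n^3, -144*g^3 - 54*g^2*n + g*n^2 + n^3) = 24*g^2 + 5*g*n - n^2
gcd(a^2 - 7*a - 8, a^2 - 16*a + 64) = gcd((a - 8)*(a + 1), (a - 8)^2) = a - 8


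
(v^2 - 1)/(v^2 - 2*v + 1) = (v + 1)/(v - 1)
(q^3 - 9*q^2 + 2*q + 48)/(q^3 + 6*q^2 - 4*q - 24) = (q^2 - 11*q + 24)/(q^2 + 4*q - 12)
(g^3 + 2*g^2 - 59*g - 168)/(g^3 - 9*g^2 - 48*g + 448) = (g + 3)/(g - 8)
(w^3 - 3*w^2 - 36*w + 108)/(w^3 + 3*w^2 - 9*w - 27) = (w^2 - 36)/(w^2 + 6*w + 9)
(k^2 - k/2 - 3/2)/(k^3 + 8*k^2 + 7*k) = (k - 3/2)/(k*(k + 7))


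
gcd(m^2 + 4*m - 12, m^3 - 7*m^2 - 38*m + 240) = m + 6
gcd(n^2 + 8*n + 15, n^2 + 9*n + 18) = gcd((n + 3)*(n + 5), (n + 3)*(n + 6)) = n + 3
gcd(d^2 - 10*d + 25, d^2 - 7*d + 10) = d - 5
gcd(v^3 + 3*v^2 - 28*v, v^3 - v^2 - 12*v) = v^2 - 4*v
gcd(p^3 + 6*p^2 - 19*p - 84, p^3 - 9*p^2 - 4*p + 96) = p^2 - p - 12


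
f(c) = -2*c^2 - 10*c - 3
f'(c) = -4*c - 10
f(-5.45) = -7.90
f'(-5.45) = 11.80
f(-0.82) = 3.86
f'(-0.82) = -6.72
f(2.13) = -33.37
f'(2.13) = -18.52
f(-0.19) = -1.17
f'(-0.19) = -9.24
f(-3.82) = 6.02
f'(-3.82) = 5.28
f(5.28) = -111.56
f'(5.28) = -31.12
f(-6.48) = -22.18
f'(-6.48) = 15.92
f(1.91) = -29.40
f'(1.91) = -17.64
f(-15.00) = -303.00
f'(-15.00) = 50.00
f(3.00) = -51.00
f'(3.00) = -22.00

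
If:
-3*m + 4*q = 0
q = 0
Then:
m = 0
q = 0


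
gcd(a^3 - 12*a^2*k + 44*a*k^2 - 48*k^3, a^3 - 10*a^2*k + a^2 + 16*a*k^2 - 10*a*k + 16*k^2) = a - 2*k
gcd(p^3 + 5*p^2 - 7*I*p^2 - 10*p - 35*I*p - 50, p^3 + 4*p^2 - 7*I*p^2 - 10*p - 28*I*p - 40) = p^2 - 7*I*p - 10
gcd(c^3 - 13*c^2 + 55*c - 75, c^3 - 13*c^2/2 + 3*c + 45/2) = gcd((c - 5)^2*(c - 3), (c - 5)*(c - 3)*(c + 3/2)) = c^2 - 8*c + 15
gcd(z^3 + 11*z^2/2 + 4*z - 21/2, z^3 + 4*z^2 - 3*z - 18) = z + 3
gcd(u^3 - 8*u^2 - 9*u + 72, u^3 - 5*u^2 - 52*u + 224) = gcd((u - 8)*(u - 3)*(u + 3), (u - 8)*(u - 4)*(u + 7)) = u - 8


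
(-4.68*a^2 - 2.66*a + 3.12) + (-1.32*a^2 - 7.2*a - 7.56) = -6.0*a^2 - 9.86*a - 4.44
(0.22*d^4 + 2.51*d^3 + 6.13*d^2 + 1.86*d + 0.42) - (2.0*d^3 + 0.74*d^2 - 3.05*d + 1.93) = 0.22*d^4 + 0.51*d^3 + 5.39*d^2 + 4.91*d - 1.51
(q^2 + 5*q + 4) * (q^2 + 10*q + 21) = q^4 + 15*q^3 + 75*q^2 + 145*q + 84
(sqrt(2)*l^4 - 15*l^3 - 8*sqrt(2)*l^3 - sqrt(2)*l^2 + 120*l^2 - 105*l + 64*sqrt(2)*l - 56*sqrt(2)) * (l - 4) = sqrt(2)*l^5 - 12*sqrt(2)*l^4 - 15*l^4 + 31*sqrt(2)*l^3 + 180*l^3 - 585*l^2 + 68*sqrt(2)*l^2 - 312*sqrt(2)*l + 420*l + 224*sqrt(2)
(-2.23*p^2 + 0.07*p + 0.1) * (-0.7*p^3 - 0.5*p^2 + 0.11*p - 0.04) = 1.561*p^5 + 1.066*p^4 - 0.3503*p^3 + 0.0469*p^2 + 0.0082*p - 0.004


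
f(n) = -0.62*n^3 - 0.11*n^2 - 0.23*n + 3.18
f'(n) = -1.86*n^2 - 0.22*n - 0.23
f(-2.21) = 9.84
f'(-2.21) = -8.83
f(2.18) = -4.27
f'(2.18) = -9.55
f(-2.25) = 10.20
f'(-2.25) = -9.15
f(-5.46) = 102.07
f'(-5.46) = -54.48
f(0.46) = 2.99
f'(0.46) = -0.72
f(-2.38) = 11.46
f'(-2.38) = -10.24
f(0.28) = 3.09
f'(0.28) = -0.44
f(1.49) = 0.54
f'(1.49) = -4.69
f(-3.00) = 19.62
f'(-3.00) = -16.31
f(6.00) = -136.08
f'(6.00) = -68.51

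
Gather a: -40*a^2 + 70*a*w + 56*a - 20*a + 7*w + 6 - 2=-40*a^2 + a*(70*w + 36) + 7*w + 4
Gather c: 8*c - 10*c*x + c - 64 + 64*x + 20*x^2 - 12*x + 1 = c*(9 - 10*x) + 20*x^2 + 52*x - 63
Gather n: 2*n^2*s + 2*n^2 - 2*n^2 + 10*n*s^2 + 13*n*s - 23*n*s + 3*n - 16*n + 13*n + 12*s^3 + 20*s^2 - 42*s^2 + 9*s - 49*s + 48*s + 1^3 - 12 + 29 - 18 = 2*n^2*s + n*(10*s^2 - 10*s) + 12*s^3 - 22*s^2 + 8*s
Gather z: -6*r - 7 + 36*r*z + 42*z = -6*r + z*(36*r + 42) - 7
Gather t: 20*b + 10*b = 30*b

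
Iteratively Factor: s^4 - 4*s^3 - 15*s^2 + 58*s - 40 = (s - 2)*(s^3 - 2*s^2 - 19*s + 20) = (s - 5)*(s - 2)*(s^2 + 3*s - 4) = (s - 5)*(s - 2)*(s + 4)*(s - 1)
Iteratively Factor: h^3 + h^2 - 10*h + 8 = (h - 2)*(h^2 + 3*h - 4) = (h - 2)*(h - 1)*(h + 4)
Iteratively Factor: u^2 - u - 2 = (u + 1)*(u - 2)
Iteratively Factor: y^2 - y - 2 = (y - 2)*(y + 1)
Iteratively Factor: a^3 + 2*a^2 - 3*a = (a - 1)*(a^2 + 3*a) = (a - 1)*(a + 3)*(a)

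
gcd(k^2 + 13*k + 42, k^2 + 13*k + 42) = k^2 + 13*k + 42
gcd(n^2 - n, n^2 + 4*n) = n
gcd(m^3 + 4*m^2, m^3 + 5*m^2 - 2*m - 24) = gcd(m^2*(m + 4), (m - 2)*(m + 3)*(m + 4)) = m + 4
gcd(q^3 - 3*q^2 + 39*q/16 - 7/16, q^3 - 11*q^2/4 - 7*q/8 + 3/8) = q - 1/4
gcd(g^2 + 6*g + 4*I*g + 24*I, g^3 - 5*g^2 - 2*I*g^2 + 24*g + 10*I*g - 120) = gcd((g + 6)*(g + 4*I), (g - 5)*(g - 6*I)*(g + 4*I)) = g + 4*I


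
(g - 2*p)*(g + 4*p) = g^2 + 2*g*p - 8*p^2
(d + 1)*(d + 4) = d^2 + 5*d + 4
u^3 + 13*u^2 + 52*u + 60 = (u + 2)*(u + 5)*(u + 6)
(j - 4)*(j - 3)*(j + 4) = j^3 - 3*j^2 - 16*j + 48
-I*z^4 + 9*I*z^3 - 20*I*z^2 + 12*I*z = z*(z - 6)*(z - 2)*(-I*z + I)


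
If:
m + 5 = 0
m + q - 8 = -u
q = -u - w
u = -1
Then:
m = -5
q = 14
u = -1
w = -13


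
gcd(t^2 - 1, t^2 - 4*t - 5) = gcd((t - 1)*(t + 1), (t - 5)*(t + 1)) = t + 1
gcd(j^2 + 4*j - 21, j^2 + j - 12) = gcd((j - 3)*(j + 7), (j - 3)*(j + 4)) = j - 3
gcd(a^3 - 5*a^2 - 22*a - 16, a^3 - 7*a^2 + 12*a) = 1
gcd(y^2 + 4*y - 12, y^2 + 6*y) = y + 6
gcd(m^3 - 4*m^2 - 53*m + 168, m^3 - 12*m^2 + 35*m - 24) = m^2 - 11*m + 24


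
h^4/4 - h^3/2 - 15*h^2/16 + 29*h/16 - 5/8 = (h/4 + 1/2)*(h - 5/2)*(h - 1)*(h - 1/2)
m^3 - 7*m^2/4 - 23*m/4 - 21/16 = (m - 7/2)*(m + 1/4)*(m + 3/2)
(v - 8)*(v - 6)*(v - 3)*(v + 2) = v^4 - 15*v^3 + 56*v^2 + 36*v - 288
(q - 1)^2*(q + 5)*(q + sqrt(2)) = q^4 + sqrt(2)*q^3 + 3*q^3 - 9*q^2 + 3*sqrt(2)*q^2 - 9*sqrt(2)*q + 5*q + 5*sqrt(2)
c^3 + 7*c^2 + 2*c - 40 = (c - 2)*(c + 4)*(c + 5)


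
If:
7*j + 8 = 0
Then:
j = -8/7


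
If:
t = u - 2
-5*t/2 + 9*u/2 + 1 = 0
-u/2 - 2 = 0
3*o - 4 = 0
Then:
No Solution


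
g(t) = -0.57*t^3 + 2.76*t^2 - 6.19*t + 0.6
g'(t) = -1.71*t^2 + 5.52*t - 6.19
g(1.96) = -5.22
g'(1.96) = -1.94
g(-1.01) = 10.25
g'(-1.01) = -13.51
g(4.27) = -19.89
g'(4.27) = -13.80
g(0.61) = -2.28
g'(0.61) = -3.46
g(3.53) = -11.93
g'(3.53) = -8.01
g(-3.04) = 60.94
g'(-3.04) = -38.77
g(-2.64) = 46.67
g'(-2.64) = -32.68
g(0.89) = -3.12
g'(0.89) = -2.63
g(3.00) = -8.52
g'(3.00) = -5.02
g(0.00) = 0.60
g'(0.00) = -6.19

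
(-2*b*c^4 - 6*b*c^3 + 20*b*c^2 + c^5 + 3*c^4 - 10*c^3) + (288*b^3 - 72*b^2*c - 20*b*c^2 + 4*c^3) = 288*b^3 - 72*b^2*c - 2*b*c^4 - 6*b*c^3 + c^5 + 3*c^4 - 6*c^3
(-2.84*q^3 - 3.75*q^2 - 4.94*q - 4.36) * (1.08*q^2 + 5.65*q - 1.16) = -3.0672*q^5 - 20.096*q^4 - 23.2283*q^3 - 28.2698*q^2 - 18.9036*q + 5.0576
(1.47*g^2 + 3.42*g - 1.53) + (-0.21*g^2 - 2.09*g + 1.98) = 1.26*g^2 + 1.33*g + 0.45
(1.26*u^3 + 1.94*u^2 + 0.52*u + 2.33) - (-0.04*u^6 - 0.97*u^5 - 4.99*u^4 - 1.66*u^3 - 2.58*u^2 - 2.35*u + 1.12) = 0.04*u^6 + 0.97*u^5 + 4.99*u^4 + 2.92*u^3 + 4.52*u^2 + 2.87*u + 1.21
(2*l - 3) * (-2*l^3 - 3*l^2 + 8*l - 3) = -4*l^4 + 25*l^2 - 30*l + 9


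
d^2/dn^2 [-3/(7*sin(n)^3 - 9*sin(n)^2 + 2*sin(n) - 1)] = 3*(441*sin(n)^6 - 693*sin(n)^5 - 236*sin(n)^4 + 1017*sin(n)^3 - 602*sin(n)^2 + 68*sin(n) + 10)/(7*sin(n)^3 - 9*sin(n)^2 + 2*sin(n) - 1)^3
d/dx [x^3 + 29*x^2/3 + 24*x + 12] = 3*x^2 + 58*x/3 + 24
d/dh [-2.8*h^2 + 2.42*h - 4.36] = 2.42 - 5.6*h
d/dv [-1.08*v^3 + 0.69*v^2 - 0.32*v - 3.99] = -3.24*v^2 + 1.38*v - 0.32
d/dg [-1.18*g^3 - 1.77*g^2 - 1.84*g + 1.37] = -3.54*g^2 - 3.54*g - 1.84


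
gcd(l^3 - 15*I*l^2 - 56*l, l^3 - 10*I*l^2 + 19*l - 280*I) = l^2 - 15*I*l - 56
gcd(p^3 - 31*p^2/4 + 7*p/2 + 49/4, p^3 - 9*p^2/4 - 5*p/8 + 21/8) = p^2 - 3*p/4 - 7/4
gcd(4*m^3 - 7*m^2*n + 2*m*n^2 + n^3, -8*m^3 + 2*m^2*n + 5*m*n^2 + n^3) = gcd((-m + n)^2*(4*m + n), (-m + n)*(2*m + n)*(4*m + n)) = 4*m^2 - 3*m*n - n^2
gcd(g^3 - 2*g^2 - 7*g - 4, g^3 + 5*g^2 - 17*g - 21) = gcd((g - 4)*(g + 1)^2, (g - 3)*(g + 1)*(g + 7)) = g + 1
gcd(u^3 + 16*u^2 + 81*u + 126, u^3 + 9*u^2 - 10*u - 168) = u^2 + 13*u + 42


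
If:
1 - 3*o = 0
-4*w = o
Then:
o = 1/3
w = -1/12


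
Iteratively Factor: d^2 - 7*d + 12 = (d - 3)*(d - 4)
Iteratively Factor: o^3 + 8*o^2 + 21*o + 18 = (o + 2)*(o^2 + 6*o + 9) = (o + 2)*(o + 3)*(o + 3)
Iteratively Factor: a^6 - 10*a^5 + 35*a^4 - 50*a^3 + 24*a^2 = (a)*(a^5 - 10*a^4 + 35*a^3 - 50*a^2 + 24*a) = a*(a - 3)*(a^4 - 7*a^3 + 14*a^2 - 8*a) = a^2*(a - 3)*(a^3 - 7*a^2 + 14*a - 8) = a^2*(a - 4)*(a - 3)*(a^2 - 3*a + 2) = a^2*(a - 4)*(a - 3)*(a - 2)*(a - 1)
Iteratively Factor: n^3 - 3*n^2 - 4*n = (n)*(n^2 - 3*n - 4) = n*(n + 1)*(n - 4)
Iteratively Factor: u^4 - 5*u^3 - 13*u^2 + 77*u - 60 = (u - 5)*(u^3 - 13*u + 12) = (u - 5)*(u + 4)*(u^2 - 4*u + 3) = (u - 5)*(u - 3)*(u + 4)*(u - 1)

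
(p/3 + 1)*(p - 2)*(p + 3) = p^3/3 + 4*p^2/3 - p - 6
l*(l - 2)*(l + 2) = l^3 - 4*l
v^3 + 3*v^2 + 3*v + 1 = (v + 1)^3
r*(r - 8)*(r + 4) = r^3 - 4*r^2 - 32*r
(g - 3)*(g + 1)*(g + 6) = g^3 + 4*g^2 - 15*g - 18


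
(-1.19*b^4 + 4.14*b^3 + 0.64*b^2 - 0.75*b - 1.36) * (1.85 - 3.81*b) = 4.5339*b^5 - 17.9749*b^4 + 5.2206*b^3 + 4.0415*b^2 + 3.7941*b - 2.516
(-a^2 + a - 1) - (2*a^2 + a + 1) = -3*a^2 - 2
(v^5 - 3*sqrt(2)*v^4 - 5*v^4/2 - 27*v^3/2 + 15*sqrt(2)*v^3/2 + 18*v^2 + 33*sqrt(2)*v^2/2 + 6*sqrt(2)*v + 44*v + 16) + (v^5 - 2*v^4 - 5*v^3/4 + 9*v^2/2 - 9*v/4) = 2*v^5 - 9*v^4/2 - 3*sqrt(2)*v^4 - 59*v^3/4 + 15*sqrt(2)*v^3/2 + 45*v^2/2 + 33*sqrt(2)*v^2/2 + 6*sqrt(2)*v + 167*v/4 + 16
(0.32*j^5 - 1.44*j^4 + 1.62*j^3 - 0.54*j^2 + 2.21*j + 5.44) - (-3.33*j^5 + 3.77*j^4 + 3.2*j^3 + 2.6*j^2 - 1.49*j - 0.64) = 3.65*j^5 - 5.21*j^4 - 1.58*j^3 - 3.14*j^2 + 3.7*j + 6.08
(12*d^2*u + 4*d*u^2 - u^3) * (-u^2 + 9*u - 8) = -12*d^2*u^3 + 108*d^2*u^2 - 96*d^2*u - 4*d*u^4 + 36*d*u^3 - 32*d*u^2 + u^5 - 9*u^4 + 8*u^3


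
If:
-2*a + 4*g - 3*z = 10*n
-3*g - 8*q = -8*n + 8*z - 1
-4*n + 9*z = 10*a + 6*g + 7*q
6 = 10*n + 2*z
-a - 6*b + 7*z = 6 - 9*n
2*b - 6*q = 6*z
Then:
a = -11249/26207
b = 9096/26207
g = 36525/26207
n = 13453/26207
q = -8324/26207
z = 11356/26207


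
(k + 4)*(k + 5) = k^2 + 9*k + 20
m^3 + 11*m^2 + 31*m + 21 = (m + 1)*(m + 3)*(m + 7)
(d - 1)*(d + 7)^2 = d^3 + 13*d^2 + 35*d - 49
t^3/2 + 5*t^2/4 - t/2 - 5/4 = (t/2 + 1/2)*(t - 1)*(t + 5/2)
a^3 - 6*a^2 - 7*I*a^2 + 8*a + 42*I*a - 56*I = (a - 4)*(a - 2)*(a - 7*I)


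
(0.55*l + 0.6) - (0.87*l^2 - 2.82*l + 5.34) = -0.87*l^2 + 3.37*l - 4.74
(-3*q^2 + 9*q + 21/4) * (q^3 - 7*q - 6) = -3*q^5 + 9*q^4 + 105*q^3/4 - 45*q^2 - 363*q/4 - 63/2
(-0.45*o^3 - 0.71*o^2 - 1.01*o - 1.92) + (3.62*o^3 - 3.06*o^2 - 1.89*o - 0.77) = 3.17*o^3 - 3.77*o^2 - 2.9*o - 2.69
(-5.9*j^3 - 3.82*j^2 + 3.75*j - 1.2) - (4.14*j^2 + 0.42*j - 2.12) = -5.9*j^3 - 7.96*j^2 + 3.33*j + 0.92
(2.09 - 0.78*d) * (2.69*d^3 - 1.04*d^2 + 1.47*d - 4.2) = -2.0982*d^4 + 6.4333*d^3 - 3.3202*d^2 + 6.3483*d - 8.778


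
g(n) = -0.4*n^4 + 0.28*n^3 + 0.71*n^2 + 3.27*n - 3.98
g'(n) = -1.6*n^3 + 0.84*n^2 + 1.42*n + 3.27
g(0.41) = -2.51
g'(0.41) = 3.88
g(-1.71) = -12.32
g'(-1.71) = 11.30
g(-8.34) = -2079.49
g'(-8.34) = 978.00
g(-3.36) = -68.55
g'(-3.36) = 68.67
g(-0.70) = -6.11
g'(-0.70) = 3.24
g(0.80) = -0.93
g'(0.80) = 4.12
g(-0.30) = -4.91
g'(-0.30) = 2.96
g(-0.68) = -6.05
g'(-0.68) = 3.20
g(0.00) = -3.98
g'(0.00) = 3.27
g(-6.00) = -576.92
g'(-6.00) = 370.59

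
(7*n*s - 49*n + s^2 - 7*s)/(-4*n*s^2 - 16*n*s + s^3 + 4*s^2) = (-7*n*s + 49*n - s^2 + 7*s)/(s*(4*n*s + 16*n - s^2 - 4*s))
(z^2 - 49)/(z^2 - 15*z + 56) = (z + 7)/(z - 8)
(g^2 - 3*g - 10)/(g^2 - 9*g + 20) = (g + 2)/(g - 4)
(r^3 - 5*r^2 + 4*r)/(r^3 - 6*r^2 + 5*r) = (r - 4)/(r - 5)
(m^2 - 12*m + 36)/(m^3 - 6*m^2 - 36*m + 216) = 1/(m + 6)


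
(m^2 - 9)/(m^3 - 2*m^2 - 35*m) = (9 - m^2)/(m*(-m^2 + 2*m + 35))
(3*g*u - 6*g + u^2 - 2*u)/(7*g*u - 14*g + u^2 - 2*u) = (3*g + u)/(7*g + u)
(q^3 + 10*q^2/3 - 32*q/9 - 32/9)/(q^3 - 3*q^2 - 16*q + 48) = (9*q^2 - 6*q - 8)/(9*(q^2 - 7*q + 12))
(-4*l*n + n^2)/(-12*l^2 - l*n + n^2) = n/(3*l + n)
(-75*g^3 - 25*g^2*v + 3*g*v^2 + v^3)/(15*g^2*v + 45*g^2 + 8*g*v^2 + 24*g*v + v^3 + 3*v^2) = (-5*g + v)/(v + 3)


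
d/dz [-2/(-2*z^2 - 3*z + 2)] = 2*(-4*z - 3)/(2*z^2 + 3*z - 2)^2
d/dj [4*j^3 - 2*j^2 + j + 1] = 12*j^2 - 4*j + 1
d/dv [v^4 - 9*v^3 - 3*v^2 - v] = 4*v^3 - 27*v^2 - 6*v - 1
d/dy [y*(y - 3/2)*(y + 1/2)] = 3*y^2 - 2*y - 3/4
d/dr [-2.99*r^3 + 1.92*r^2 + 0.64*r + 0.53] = -8.97*r^2 + 3.84*r + 0.64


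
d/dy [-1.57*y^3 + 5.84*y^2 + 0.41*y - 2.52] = -4.71*y^2 + 11.68*y + 0.41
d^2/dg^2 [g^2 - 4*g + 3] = 2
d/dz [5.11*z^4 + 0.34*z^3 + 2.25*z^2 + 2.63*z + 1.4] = 20.44*z^3 + 1.02*z^2 + 4.5*z + 2.63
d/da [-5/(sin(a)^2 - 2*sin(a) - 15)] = 10*(sin(a) - 1)*cos(a)/((sin(a) - 5)^2*(sin(a) + 3)^2)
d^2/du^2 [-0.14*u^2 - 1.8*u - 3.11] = -0.280000000000000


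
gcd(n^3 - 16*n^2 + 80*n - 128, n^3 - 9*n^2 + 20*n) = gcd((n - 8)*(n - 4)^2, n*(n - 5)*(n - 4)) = n - 4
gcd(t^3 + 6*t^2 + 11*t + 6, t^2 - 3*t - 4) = t + 1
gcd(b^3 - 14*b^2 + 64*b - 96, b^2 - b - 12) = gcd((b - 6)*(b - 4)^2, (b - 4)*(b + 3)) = b - 4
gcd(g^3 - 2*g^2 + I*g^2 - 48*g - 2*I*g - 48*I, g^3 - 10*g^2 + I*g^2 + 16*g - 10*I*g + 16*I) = g^2 + g*(-8 + I) - 8*I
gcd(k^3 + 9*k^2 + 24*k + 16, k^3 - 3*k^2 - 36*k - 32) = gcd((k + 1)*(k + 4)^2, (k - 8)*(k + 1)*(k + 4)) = k^2 + 5*k + 4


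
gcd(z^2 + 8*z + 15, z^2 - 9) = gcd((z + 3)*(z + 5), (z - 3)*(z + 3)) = z + 3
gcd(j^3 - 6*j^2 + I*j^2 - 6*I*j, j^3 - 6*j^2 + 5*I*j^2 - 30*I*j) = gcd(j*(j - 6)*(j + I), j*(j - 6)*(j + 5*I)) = j^2 - 6*j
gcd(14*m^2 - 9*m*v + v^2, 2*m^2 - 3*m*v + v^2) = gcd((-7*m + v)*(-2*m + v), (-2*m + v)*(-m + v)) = -2*m + v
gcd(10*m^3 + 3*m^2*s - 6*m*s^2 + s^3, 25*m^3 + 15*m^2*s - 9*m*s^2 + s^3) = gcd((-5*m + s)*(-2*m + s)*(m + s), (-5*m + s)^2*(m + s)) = -5*m^2 - 4*m*s + s^2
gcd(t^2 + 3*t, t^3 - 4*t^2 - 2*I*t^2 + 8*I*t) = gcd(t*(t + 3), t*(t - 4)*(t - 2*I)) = t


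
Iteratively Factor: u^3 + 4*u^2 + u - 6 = (u + 2)*(u^2 + 2*u - 3) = (u - 1)*(u + 2)*(u + 3)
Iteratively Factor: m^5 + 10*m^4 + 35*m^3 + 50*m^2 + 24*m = (m + 2)*(m^4 + 8*m^3 + 19*m^2 + 12*m) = (m + 1)*(m + 2)*(m^3 + 7*m^2 + 12*m) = (m + 1)*(m + 2)*(m + 4)*(m^2 + 3*m) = m*(m + 1)*(m + 2)*(m + 4)*(m + 3)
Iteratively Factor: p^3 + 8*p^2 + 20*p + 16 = (p + 2)*(p^2 + 6*p + 8) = (p + 2)^2*(p + 4)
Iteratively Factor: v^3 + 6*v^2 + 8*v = (v)*(v^2 + 6*v + 8) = v*(v + 4)*(v + 2)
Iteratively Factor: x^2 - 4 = (x + 2)*(x - 2)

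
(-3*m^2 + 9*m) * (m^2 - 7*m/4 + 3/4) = -3*m^4 + 57*m^3/4 - 18*m^2 + 27*m/4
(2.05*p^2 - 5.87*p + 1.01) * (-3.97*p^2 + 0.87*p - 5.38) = -8.1385*p^4 + 25.0874*p^3 - 20.1456*p^2 + 32.4593*p - 5.4338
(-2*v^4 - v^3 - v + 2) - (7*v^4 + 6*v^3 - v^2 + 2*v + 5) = -9*v^4 - 7*v^3 + v^2 - 3*v - 3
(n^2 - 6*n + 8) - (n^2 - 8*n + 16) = 2*n - 8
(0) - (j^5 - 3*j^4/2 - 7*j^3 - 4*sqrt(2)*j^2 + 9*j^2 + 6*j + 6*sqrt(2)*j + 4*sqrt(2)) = -j^5 + 3*j^4/2 + 7*j^3 - 9*j^2 + 4*sqrt(2)*j^2 - 6*sqrt(2)*j - 6*j - 4*sqrt(2)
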